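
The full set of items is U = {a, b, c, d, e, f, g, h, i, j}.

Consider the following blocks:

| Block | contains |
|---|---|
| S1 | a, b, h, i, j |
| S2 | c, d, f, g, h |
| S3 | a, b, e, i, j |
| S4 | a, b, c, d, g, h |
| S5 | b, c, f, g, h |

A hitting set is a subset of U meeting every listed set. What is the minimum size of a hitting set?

Take T = {a, h}. Each listed block contains at least one of these, so T is a hitting set of size 2.
The blocks S2, S3 are pairwise disjoint, so any hitting set needs a separate item for each — at least 2. Hence 2 is optimal.

2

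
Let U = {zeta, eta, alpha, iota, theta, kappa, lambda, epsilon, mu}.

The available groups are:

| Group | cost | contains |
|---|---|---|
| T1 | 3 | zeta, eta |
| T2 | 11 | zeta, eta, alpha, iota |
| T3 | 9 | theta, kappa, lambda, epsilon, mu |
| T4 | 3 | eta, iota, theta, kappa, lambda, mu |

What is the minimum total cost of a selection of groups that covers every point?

20

T2, T3 together cover every point (T2 ∪ T3 = {zeta, eta, alpha, iota, theta, kappa, lambda, epsilon, mu}); total cost 11 + 9 = 20.
The greedy pick T4, T1, T3, T2 costs 26; no covering selection beats 20.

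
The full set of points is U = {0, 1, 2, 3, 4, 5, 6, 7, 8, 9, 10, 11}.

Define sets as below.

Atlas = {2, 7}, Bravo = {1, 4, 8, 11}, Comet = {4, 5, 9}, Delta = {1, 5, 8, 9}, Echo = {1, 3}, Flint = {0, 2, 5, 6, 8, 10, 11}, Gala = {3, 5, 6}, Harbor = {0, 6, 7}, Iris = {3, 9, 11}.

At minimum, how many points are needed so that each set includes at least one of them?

Take H = {1, 2, 6, 9}. Each listed set contains at least one of these, so H is a hitting set of size 4.
No choice of 3 points meets every set, so 4 is the minimum.

4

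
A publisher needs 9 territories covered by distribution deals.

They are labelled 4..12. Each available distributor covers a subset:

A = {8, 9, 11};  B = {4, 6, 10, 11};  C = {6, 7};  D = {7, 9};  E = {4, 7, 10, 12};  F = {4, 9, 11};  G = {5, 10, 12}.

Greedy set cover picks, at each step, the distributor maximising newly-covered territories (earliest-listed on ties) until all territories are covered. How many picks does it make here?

Greedy: pick B (covers 4 new) → pick A (covers 2 new) → pick E (covers 2 new) → pick G (covers 1 new). Total picks: 4.

4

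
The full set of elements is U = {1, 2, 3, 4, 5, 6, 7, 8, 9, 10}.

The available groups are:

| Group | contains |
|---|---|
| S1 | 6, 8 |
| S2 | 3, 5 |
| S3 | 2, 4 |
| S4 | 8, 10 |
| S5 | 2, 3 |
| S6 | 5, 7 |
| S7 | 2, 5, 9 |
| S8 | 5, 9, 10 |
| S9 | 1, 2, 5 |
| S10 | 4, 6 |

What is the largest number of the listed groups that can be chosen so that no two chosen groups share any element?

4

S4, S5, S6, S10 are pairwise disjoint (S4={8,10}; S5={2,3}; S6={5,7}; S10={4,6}).
Every remaining group overlaps one of these, and no 5 of the listed groups are pairwise disjoint, so 4 is the maximum.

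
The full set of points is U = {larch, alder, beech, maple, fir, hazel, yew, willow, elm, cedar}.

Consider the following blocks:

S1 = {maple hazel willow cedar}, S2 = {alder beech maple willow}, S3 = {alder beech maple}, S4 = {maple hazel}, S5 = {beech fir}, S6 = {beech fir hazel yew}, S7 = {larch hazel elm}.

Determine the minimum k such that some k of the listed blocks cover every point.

4

S1 and S3 and S6 and S7 together: S1 ∪ S3 ∪ S6 ∪ S7 = {larch, alder, beech, maple, fir, hazel, yew, willow, elm, cedar} — every point is covered.
No 3 of the 7 blocks cover everything (all 35 combinations miss at least one point), so 4 is optimal.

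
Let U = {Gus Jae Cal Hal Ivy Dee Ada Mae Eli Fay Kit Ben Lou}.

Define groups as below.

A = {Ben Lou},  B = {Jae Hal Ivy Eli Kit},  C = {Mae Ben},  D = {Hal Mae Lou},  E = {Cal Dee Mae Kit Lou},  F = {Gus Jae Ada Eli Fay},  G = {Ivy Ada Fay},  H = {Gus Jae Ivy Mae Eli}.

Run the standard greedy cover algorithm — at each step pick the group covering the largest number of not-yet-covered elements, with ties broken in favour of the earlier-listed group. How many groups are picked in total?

Greedy: pick B (covers 5 new) → pick E (covers 4 new) → pick F (covers 3 new) → pick A (covers 1 new). Total picks: 4.

4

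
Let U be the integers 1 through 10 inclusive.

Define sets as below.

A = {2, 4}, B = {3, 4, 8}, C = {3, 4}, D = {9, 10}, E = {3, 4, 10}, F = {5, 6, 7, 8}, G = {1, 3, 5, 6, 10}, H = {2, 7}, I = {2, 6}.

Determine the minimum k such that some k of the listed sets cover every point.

A and D and F and G together: A ∪ D ∪ F ∪ G = {1, 2, 3, 4, 5, 6, 7, 8, 9, 10} — every point is covered.
Only G contains 1, so G is forced; the remaining 5 points need at least 3 more sets (each remaining set adds at most 2) — so at least 4 sets are needed, and 4 is optimal.

4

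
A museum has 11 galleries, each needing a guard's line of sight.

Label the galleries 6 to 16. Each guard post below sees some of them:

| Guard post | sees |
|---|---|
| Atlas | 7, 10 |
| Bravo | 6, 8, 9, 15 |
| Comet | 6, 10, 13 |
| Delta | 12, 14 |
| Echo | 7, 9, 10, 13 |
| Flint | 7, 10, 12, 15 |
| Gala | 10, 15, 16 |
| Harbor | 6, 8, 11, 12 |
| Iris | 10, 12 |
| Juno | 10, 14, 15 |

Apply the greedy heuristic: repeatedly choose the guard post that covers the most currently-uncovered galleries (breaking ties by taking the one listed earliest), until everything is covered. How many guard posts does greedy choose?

Greedy: pick Bravo (covers 4 new) → pick Echo (covers 3 new) → pick Delta (covers 2 new) → pick Gala (covers 1 new) → pick Harbor (covers 1 new). Total picks: 5.
(The true minimum cover uses only 4 guard posts, so greedy is not optimal here.)

5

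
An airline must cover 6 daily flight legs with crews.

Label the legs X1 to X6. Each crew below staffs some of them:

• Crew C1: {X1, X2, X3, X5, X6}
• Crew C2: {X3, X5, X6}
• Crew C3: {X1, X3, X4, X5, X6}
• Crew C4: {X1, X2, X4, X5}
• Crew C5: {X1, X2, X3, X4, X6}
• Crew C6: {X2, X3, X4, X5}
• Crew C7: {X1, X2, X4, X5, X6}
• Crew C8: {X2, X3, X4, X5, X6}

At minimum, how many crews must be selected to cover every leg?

Take {C3, C6}. Their union is {X1, X2, X3, X4, X5, X6}, which is all 6 legs.
No single crew has all 6 legs (the largest, C1, has 5), so 2 is optimal.

2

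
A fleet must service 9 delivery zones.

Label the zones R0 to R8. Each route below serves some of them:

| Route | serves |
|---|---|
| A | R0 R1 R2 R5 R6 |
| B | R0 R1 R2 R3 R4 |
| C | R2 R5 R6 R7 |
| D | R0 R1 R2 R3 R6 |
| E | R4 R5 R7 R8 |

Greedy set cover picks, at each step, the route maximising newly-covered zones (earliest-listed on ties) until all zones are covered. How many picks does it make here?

Greedy: pick A (covers 5 new) → pick E (covers 3 new) → pick B (covers 1 new). Total picks: 3.
(The true minimum cover uses only 2 routes, so greedy is not optimal here.)

3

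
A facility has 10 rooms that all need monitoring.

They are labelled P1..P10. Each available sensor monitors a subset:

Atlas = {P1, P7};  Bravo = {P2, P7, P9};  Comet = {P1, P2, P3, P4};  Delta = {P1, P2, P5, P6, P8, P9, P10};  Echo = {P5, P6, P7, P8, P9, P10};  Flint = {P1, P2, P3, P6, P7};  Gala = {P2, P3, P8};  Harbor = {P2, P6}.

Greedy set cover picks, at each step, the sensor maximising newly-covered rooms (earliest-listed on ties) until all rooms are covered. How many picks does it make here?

3

Greedy: pick Delta (covers 7 new) → pick Comet (covers 2 new) → pick Atlas (covers 1 new). Total picks: 3.
(The true minimum cover uses only 2 sensors, so greedy is not optimal here.)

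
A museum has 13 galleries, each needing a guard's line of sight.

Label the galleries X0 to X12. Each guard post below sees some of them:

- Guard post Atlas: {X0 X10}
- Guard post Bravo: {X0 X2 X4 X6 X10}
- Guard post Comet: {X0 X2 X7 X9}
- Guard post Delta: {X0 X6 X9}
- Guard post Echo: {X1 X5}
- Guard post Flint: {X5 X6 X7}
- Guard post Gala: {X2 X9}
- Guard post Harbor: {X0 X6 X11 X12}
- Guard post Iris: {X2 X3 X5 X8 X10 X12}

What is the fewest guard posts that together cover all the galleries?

5

Bravo and Comet and Echo and Harbor and Iris together: Bravo ∪ Comet ∪ Echo ∪ Harbor ∪ Iris = {X0, X1, X2, X3, X4, X5, X6, X7, X8, X9, X10, X11, X12} — every gallery is covered.
No 4 of the 9 guard posts cover everything (all 126 combinations miss at least one gallery), so 5 is optimal.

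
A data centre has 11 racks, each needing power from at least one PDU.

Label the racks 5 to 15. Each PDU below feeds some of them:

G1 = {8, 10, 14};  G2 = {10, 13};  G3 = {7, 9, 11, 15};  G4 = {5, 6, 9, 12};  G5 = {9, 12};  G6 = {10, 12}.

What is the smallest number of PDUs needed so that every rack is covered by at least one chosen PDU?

4

G1 and G2 and G3 and G4 together: G1 ∪ G2 ∪ G3 ∪ G4 = {5, 6, 7, 8, 9, 10, 11, 12, 13, 14, 15} — every rack is covered.
Only G4 contains 5, so G4 is forced; the remaining 7 racks need at least 3 more PDUs (each remaining PDU adds at most 3) — so at least 4 PDUs are needed, and 4 is optimal.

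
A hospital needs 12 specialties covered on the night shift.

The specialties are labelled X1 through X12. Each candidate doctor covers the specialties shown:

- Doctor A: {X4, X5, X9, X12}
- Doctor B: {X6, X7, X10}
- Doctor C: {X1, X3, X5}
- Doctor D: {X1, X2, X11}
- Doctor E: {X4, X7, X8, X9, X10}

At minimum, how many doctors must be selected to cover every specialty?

A and B and C and D and E together: A ∪ B ∪ C ∪ D ∪ E = {X1, X2, X3, X4, X5, X6, X7, X8, X9, X10, X11, X12} — every specialty is covered.
No 4 of the 5 doctors cover everything (all 5 combinations miss at least one specialty), so 5 is optimal.

5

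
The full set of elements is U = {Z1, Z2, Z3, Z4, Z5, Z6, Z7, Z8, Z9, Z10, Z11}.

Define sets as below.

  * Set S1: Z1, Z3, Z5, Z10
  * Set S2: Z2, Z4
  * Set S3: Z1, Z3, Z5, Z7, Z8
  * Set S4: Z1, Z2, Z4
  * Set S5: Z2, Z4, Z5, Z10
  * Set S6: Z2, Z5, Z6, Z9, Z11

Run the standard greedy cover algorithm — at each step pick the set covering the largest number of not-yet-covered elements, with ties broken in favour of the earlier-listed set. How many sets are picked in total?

3

Greedy: pick S3 (covers 5 new) → pick S6 (covers 4 new) → pick S5 (covers 2 new). Total picks: 3.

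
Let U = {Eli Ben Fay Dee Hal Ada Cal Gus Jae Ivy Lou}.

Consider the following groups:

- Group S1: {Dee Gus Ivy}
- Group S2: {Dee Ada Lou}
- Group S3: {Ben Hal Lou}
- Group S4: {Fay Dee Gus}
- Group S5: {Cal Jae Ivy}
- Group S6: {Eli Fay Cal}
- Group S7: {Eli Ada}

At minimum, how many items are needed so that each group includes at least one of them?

4

The 4 items {Eli, Dee, Jae, Lou} hit every group.
The groups S3, S4, S5, S7 are pairwise disjoint, so any hitting set needs a separate item for each — at least 4. Hence 4 is optimal.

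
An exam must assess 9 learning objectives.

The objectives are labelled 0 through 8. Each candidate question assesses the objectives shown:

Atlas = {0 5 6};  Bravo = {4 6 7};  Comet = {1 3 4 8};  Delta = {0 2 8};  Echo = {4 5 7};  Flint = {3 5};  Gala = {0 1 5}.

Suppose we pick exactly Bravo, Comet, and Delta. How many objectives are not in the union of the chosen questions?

1

Union of Bravo, Comet, Delta = {0, 1, 2, 3, 4, 6, 7, 8}.
Not covered: 5 — 1 objective.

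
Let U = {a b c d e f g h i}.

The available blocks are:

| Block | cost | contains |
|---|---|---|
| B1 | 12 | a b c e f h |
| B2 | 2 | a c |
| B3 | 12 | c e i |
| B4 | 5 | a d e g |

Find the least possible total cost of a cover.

B1, B3, B4 together cover every element (B1 ∪ B3 ∪ B4 = {a, b, c, d, e, f, g, h, i}); total cost 12 + 12 + 5 = 29.
The greedy pick B2, B4, B1, B3 costs 31; no covering selection beats 29.

29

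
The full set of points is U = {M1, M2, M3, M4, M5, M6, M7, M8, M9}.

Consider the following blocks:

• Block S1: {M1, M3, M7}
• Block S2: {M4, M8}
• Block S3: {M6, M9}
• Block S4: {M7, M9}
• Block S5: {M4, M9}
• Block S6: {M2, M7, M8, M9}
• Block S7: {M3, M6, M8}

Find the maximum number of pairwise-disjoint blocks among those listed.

3

S1, S2, S3 are pairwise disjoint (S1={M1,M3,M7}; S2={M4,M8}; S3={M6,M9}).
Every remaining block overlaps one of these, and no 4 of the listed blocks are pairwise disjoint, so 3 is the maximum.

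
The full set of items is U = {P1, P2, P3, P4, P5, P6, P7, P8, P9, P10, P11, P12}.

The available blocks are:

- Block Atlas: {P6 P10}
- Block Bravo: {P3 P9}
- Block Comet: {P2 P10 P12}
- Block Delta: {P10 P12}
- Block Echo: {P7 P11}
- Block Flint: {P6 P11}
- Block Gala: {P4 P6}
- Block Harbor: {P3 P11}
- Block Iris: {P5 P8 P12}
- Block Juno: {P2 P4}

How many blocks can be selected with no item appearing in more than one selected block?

5

Atlas, Bravo, Echo, Iris, Juno are pairwise disjoint (Atlas={P6,P10}; Bravo={P3,P9}; Echo={P7,P11}; Iris={P5,P8,P12}; Juno={P2,P4}).
Every remaining block overlaps one of these, and no 6 of the listed blocks are pairwise disjoint, so 5 is the maximum.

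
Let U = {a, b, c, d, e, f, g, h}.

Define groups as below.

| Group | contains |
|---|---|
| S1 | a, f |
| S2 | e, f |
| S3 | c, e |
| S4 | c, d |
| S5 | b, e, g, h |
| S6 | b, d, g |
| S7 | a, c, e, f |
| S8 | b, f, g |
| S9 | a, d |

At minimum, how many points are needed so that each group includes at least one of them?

3

The 3 points {d, e, f} hit every group.
The groups S1, S3, S6 are pairwise disjoint, so any hitting set needs a separate point for each — at least 3. Hence 3 is optimal.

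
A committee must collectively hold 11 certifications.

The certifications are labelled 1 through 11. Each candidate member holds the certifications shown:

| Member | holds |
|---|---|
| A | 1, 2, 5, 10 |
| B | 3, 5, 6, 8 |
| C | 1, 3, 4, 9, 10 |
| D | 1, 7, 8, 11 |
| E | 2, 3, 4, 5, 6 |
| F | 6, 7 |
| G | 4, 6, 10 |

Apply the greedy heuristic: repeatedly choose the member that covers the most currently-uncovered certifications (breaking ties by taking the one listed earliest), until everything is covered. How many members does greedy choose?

Greedy: pick C (covers 5 new) → pick B (covers 3 new) → pick D (covers 2 new) → pick A (covers 1 new). Total picks: 4.
(The true minimum cover uses only 3 members, so greedy is not optimal here.)

4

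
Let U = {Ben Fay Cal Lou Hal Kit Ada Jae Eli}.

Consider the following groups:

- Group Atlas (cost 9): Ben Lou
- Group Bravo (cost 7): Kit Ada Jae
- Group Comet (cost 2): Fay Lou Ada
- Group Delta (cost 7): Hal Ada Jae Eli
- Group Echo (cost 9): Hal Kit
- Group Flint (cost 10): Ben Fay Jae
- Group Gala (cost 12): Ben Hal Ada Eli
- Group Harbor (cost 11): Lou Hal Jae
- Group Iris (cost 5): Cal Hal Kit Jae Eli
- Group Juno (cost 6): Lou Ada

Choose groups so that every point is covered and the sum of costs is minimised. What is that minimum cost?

16

Atlas, Comet, Iris together cover every point (Atlas ∪ Comet ∪ Iris = {Ben, Fay, Cal, Lou, Hal, Kit, Ada, Jae, Eli}); total cost 9 + 2 + 5 = 16.
No covering selection has total cost below 16.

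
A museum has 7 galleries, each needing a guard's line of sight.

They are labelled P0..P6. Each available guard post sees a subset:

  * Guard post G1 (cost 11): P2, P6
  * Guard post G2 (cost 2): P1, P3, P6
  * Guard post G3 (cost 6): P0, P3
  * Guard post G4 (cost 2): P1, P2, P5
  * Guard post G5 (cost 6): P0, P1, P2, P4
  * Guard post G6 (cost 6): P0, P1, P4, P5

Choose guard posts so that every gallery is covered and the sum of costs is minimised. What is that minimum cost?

10

G2, G4, G6 together cover every gallery (G2 ∪ G4 ∪ G6 = {P0, P1, P2, P3, P4, P5, P6}); total cost 2 + 2 + 6 = 10.
No covering selection has total cost below 10.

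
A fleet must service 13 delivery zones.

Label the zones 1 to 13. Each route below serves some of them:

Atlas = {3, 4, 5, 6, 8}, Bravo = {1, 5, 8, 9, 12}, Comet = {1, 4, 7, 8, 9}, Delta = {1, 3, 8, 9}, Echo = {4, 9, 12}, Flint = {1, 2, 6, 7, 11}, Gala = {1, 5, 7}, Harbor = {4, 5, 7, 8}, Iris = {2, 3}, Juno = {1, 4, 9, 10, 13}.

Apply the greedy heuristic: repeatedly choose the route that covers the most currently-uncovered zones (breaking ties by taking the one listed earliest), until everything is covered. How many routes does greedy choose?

Greedy: pick Atlas (covers 5 new) → pick Flint (covers 4 new) → pick Juno (covers 3 new) → pick Bravo (covers 1 new). Total picks: 4.

4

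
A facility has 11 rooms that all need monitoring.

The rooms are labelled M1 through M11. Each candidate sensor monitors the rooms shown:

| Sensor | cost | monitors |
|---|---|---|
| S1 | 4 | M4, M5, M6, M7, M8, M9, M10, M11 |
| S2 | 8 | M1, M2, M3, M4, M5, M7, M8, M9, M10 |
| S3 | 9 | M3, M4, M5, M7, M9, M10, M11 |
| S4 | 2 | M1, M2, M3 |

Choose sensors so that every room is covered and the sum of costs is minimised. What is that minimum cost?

6

S1, S4 together cover every room (S1 ∪ S4 = {M1, M2, M3, M4, M5, M6, M7, M8, M9, M10, M11}); total cost 4 + 2 = 6.
No covering selection has total cost below 6.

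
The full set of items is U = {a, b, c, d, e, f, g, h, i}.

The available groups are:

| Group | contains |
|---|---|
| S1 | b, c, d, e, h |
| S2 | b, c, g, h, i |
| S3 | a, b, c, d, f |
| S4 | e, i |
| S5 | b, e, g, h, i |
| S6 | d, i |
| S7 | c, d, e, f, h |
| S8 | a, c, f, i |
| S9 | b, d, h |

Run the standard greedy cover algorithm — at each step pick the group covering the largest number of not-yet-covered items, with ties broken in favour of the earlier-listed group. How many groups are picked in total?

Greedy: pick S1 (covers 5 new) → pick S8 (covers 3 new) → pick S2 (covers 1 new). Total picks: 3.
(The true minimum cover uses only 2 groups, so greedy is not optimal here.)

3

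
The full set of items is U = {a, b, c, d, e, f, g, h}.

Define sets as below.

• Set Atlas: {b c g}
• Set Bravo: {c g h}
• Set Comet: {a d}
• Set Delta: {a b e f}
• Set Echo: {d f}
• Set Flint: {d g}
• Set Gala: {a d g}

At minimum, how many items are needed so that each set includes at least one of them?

Take T = {b, c, d}. Each listed set contains at least one of these, so T is a hitting set of size 3.
No choice of 2 items meets every set, so 3 is the minimum.

3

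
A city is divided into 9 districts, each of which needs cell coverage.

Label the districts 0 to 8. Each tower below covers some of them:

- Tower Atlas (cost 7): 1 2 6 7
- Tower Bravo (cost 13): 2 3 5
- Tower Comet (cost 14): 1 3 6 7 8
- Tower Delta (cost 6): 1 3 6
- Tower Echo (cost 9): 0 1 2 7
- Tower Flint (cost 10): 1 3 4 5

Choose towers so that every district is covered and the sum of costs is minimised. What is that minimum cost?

Comet, Echo, Flint together cover every district (Comet ∪ Echo ∪ Flint = {0, 1, 2, 3, 4, 5, 6, 7, 8}); total cost 14 + 9 + 10 = 33.
The greedy pick Atlas, Flint, Echo, Comet costs 40; no covering selection beats 33.

33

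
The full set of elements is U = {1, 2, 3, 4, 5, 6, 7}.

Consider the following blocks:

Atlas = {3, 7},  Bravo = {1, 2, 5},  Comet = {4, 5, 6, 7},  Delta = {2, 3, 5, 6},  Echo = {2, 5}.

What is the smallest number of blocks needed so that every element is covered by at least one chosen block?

3

Take {Atlas, Bravo, Comet}. Their union is {1, 2, 3, 4, 5, 6, 7}, which is all 7 elements.
Only Bravo contains 1, so Bravo is forced; the remaining 4 elements need at least 2 more blocks (each remaining block adds at most 3) — so at least 3 blocks are needed, and 3 is optimal.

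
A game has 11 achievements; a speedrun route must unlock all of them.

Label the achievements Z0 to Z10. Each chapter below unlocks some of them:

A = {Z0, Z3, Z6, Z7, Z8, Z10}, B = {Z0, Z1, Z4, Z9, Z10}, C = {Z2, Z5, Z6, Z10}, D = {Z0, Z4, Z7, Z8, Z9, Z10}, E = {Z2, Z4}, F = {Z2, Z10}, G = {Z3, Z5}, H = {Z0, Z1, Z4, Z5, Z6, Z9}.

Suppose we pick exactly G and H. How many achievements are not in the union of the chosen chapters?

4

Union of G, H = {Z0, Z1, Z3, Z4, Z5, Z6, Z9}.
Not covered: Z2, Z7, Z8, Z10 — 4 achievements.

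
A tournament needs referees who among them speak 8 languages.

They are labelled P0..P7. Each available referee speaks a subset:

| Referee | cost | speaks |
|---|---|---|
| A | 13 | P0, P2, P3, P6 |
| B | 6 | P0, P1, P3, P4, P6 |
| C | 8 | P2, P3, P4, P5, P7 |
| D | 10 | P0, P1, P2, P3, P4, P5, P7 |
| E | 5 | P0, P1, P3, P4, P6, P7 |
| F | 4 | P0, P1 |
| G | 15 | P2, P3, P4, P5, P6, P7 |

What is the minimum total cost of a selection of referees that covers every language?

13

C, E together cover every language (C ∪ E = {P0, P1, P2, P3, P4, P5, P6, P7}); total cost 8 + 5 = 13.
No covering selection has total cost below 13.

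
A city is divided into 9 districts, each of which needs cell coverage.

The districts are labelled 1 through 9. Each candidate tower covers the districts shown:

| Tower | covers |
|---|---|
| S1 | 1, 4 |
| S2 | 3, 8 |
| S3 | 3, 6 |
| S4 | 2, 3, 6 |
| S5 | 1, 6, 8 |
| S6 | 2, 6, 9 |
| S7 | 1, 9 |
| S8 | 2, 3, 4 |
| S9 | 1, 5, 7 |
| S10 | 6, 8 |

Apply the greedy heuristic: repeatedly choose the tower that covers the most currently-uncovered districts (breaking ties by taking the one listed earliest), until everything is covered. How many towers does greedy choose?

5

Greedy: pick S4 (covers 3 new) → pick S9 (covers 3 new) → pick S1 (covers 1 new) → pick S2 (covers 1 new) → pick S6 (covers 1 new). Total picks: 5.
(The true minimum cover uses only 4 towers, so greedy is not optimal here.)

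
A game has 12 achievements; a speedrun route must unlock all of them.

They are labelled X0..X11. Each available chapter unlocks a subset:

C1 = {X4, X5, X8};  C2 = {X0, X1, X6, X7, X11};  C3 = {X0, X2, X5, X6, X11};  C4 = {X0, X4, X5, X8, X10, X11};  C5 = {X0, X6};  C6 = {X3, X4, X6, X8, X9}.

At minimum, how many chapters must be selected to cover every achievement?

4

C2 and C3 and C4 and C6 together: C2 ∪ C3 ∪ C4 ∪ C6 = {X0, X1, X2, X3, X4, X5, X6, X7, X8, X9, X10, X11} — every achievement is covered.
No 3 of the 6 chapters cover everything (all 20 combinations miss at least one achievement), so 4 is optimal.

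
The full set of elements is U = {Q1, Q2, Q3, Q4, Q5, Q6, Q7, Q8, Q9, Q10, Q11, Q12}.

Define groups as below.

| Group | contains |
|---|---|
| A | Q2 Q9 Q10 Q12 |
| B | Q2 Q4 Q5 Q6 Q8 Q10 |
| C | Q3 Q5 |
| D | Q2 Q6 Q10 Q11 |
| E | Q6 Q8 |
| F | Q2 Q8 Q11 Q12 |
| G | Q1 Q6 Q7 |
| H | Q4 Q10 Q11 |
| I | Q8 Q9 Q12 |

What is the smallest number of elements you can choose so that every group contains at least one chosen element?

4

T = {Q1, Q3, Q8, Q10} meets every group (each contains at least one member of T), and |T| = 4.
The groups C, G, H, I are pairwise disjoint, so any hitting set needs a separate element for each — at least 4. Hence 4 is optimal.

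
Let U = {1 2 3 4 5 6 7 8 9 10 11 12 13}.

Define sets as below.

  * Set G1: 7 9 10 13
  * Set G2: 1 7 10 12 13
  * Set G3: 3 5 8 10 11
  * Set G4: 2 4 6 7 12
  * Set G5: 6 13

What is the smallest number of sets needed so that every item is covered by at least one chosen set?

G1, G2, G3, and G4 cover everything between them: the union {1, 2, 3, 4, 5, 6, 7, 8, 9, 10, 11, 12, 13} is all of U.
Only G1 contains 9, so G1 is forced; the remaining 9 items need at least 3 more sets (each remaining set adds at most 4) — so at least 4 sets are needed, and 4 is optimal.

4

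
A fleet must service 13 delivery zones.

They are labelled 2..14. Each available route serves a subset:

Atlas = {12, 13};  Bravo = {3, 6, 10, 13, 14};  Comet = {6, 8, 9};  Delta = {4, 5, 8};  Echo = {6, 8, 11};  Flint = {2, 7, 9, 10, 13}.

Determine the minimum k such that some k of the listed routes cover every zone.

5

Atlas and Bravo and Delta and Echo and Flint together: Atlas ∪ Bravo ∪ Delta ∪ Echo ∪ Flint = {2, 3, 4, 5, 6, 7, 8, 9, 10, 11, 12, 13, 14} — every zone is covered.
No 4 of the 6 routes cover everything (all 15 combinations miss at least one zone), so 5 is optimal.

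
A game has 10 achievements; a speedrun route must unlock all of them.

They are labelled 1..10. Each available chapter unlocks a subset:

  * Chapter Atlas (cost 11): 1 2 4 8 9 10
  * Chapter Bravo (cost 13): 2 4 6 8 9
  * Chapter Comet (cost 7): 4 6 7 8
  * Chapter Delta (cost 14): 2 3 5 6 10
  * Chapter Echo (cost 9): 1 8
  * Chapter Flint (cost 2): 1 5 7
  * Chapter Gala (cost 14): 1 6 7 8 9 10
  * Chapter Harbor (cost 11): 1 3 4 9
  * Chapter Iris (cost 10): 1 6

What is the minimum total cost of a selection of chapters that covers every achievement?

27

Atlas, Delta, Flint together cover every achievement (Atlas ∪ Delta ∪ Flint = {1, 2, 3, 4, 5, 6, 7, 8, 9, 10}); total cost 11 + 14 + 2 = 27.
The greedy pick Flint, Atlas, Comet, Harbor costs 31; no covering selection beats 27.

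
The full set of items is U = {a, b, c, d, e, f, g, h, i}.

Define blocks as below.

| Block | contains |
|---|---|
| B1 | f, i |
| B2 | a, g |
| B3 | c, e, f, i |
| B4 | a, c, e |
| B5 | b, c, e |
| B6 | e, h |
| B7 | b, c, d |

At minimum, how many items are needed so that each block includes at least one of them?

Take T = {d, e, f, g}. Each listed block contains at least one of these, so T is a hitting set of size 4.
The blocks B1, B2, B6, B7 are pairwise disjoint, so any hitting set needs a separate item for each — at least 4. Hence 4 is optimal.

4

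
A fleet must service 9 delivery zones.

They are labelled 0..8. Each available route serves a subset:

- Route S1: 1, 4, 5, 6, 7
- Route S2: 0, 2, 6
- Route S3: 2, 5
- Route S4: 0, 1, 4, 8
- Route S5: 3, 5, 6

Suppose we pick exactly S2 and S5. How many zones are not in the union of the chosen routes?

4

Union of S2, S5 = {0, 2, 3, 5, 6}.
Not covered: 1, 4, 7, 8 — 4 zones.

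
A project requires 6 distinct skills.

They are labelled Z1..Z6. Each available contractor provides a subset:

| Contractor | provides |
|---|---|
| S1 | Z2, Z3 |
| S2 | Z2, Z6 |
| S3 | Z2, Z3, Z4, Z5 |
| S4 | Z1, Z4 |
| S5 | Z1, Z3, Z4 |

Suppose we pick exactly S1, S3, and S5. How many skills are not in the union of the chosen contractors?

1

Union of S1, S3, S5 = {Z1, Z2, Z3, Z4, Z5}.
Not covered: Z6 — 1 skill.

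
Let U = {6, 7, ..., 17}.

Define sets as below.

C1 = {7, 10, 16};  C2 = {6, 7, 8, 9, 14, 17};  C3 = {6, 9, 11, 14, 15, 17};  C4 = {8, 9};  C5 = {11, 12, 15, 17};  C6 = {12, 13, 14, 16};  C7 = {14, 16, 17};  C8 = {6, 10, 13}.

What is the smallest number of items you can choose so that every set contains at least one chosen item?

4

Take H = {9, 10, 12, 14}. Each listed set contains at least one of these, so H is a hitting set of size 4.
No choice of 3 items meets every set, so 4 is the minimum.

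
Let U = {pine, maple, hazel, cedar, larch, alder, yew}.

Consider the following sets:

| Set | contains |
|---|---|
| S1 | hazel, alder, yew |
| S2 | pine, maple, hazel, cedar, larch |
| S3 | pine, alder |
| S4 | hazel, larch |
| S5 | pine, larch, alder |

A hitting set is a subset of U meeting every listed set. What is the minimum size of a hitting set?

2

Take H = {pine, hazel}. Each listed set contains at least one of these, so H is a hitting set of size 2.
The sets S3, S4 are pairwise disjoint, so any hitting set needs a separate element for each — at least 2. Hence 2 is optimal.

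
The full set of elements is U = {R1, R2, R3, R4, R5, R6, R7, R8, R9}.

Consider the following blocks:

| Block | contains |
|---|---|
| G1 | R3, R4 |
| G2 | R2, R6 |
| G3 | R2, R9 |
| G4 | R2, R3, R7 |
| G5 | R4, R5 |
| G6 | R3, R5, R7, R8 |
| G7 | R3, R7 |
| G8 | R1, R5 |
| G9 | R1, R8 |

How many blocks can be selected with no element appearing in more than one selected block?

G2, G5, G7, G9 are pairwise disjoint (G2={R2,R6}; G5={R4,R5}; G7={R3,R7}; G9={R1,R8}).
Every remaining block overlaps one of these, and no 5 of the listed blocks are pairwise disjoint, so 4 is the maximum.

4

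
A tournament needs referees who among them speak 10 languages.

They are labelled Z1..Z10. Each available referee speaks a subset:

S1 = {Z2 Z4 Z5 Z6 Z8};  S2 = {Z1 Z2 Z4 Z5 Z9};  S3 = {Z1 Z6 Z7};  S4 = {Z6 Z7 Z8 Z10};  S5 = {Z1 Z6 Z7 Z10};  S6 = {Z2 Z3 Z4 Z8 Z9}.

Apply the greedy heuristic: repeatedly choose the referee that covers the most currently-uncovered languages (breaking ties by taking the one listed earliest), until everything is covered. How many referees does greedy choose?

3

Greedy: pick S1 (covers 5 new) → pick S5 (covers 3 new) → pick S6 (covers 2 new). Total picks: 3.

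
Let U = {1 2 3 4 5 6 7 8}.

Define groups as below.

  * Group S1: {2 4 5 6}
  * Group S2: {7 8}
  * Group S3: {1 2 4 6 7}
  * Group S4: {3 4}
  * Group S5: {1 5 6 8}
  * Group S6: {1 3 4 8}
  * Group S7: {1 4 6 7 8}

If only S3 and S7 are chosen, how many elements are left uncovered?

2

Union of S3, S7 = {1, 2, 4, 6, 7, 8}.
Not covered: 3, 5 — 2 elements.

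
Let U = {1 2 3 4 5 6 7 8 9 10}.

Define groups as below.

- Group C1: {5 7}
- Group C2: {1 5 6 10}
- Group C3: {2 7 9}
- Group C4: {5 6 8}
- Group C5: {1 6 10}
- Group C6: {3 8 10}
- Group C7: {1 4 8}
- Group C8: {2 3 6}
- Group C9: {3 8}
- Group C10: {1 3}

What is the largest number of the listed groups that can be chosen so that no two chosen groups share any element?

C3, C4, C10 are pairwise disjoint (C3={2,7,9}; C4={5,6,8}; C10={1,3}).
Every remaining group overlaps one of these, and no 4 of the listed groups are pairwise disjoint, so 3 is the maximum.

3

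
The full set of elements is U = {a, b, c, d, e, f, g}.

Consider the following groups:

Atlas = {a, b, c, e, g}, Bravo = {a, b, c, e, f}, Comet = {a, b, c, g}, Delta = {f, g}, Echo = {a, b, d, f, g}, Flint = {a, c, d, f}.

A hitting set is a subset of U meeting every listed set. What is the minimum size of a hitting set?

H = {a, f} meets every group (each contains at least one member of H), and |H| = 2.
No single element lies in every group, so at least 2 are needed and 2 is optimal.

2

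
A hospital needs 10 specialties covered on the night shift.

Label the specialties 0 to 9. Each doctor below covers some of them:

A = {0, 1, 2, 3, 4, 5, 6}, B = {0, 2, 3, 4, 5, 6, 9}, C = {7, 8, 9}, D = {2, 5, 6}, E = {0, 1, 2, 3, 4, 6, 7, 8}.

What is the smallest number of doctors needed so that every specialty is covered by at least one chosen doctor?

2

A and C together: A ∪ C = {0, 1, 2, 3, 4, 5, 6, 7, 8, 9} — every specialty is covered.
No single doctor has all 10 specialties (the largest, E, has 8), so 2 is optimal.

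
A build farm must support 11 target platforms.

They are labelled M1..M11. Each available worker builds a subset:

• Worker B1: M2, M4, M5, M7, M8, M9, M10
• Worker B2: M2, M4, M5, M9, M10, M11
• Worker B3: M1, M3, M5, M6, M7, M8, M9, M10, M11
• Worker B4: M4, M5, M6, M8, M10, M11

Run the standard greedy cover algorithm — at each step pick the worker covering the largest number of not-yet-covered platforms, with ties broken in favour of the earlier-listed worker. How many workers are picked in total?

2

Greedy: pick B3 (covers 9 new) → pick B1 (covers 2 new). Total picks: 2.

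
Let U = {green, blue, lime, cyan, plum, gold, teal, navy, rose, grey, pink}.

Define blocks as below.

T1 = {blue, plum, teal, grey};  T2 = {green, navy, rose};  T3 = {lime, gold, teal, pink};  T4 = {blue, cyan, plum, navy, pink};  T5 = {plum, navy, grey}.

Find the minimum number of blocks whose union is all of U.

T1, T2, T3, and T4 cover everything between them: the union {green, blue, lime, cyan, plum, gold, teal, navy, rose, grey, pink} is all of U.
No 3 of the 5 blocks cover everything (all 10 combinations miss at least one element), so 4 is optimal.

4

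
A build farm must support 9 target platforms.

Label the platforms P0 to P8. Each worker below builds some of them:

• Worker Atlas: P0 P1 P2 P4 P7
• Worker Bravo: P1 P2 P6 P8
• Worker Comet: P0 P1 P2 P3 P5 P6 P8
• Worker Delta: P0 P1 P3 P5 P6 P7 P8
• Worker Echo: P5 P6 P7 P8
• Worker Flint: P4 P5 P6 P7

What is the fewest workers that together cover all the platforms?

Atlas and Delta together: Atlas ∪ Delta = {P0, P1, P2, P3, P4, P5, P6, P7, P8} — every platform is covered.
No single worker has all 9 platforms (the largest, Comet, has 7), so 2 is optimal.

2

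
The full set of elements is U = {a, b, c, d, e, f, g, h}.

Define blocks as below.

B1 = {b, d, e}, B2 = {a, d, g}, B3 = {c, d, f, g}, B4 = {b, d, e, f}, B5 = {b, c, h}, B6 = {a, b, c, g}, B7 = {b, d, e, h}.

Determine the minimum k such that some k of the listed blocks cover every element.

B2, B4, and B5 cover everything between them: the union {a, b, c, d, e, f, g, h} is all of U.
No 2 of the 7 blocks cover everything (all 21 combinations miss at least one element), so 3 is optimal.

3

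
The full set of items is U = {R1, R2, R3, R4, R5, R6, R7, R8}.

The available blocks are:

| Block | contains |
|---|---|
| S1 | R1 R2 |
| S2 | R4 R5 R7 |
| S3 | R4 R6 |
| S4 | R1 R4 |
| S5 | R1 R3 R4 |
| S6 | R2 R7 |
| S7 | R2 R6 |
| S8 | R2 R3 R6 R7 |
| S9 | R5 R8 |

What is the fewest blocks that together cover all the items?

Take {S4, S8, S9}. Their union is {R1, R2, R3, R4, R5, R6, R7, R8}, which is all 8 items.
Only S9 contains R8, so S9 is forced; the remaining 6 items need at least 2 more blocks (each remaining block adds at most 4) — so at least 3 blocks are needed, and 3 is optimal.

3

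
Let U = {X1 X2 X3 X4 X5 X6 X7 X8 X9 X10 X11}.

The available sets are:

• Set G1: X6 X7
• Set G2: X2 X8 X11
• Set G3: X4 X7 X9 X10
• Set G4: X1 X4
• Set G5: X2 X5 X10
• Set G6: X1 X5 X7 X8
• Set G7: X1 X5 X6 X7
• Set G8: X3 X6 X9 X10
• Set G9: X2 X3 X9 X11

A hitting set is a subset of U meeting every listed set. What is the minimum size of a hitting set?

Take H = {X1, X6, X10, X11}. Each listed set contains at least one of these, so H is a hitting set of size 4.
No choice of 3 elements meets every set, so 4 is the minimum.

4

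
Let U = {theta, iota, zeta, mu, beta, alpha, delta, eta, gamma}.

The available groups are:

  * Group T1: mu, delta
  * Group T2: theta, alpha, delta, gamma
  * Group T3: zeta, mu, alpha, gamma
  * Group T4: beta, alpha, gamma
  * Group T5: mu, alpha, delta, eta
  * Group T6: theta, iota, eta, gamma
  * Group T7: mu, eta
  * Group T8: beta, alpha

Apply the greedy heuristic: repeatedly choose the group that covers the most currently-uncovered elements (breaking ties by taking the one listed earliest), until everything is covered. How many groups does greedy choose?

Greedy: pick T2 (covers 4 new) → pick T3 (covers 2 new) → pick T6 (covers 2 new) → pick T4 (covers 1 new). Total picks: 4.

4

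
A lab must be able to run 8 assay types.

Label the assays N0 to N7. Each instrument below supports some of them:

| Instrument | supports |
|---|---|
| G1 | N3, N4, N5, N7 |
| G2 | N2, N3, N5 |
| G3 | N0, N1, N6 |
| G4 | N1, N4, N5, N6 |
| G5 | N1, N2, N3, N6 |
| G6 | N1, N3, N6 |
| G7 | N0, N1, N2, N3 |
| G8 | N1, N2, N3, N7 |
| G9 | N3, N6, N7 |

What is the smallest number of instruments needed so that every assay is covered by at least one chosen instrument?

Take {G1, G3, G8}. Their union is {N0, N1, N2, N3, N4, N5, N6, N7}, which is all 8 assays.
No 2 of the 9 instruments cover everything (all 36 combinations miss at least one assay), so 3 is optimal.

3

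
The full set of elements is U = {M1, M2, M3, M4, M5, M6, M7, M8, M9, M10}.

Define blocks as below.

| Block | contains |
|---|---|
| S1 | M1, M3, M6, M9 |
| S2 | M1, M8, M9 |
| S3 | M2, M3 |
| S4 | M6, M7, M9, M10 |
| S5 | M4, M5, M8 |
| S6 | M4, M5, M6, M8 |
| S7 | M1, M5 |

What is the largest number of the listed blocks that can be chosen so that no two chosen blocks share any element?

S3, S4, S7 are pairwise disjoint (S3={M2,M3}; S4={M6,M7,M9,M10}; S7={M1,M5}).
Every remaining block overlaps one of these, and no 4 of the listed blocks are pairwise disjoint, so 3 is the maximum.

3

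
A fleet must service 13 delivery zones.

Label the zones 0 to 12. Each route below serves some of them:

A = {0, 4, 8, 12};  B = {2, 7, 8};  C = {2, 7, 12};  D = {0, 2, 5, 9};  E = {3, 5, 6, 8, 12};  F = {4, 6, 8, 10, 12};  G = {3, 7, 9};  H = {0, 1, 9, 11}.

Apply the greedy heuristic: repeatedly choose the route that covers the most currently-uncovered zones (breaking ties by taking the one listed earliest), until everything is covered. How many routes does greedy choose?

4

Greedy: pick E (covers 5 new) → pick H (covers 4 new) → pick B (covers 2 new) → pick F (covers 2 new). Total picks: 4.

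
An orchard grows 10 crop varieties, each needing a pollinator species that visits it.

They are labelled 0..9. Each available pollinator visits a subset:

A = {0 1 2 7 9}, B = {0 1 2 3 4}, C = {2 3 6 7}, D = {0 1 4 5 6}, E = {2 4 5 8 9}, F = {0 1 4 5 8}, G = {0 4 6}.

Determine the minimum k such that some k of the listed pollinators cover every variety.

Take {C, D, E}. Their union is {0, 1, 2, 3, 4, 5, 6, 7, 8, 9}, which is all 10 varieties.
No 2 of the 7 pollinators cover everything (all 21 combinations miss at least one variety), so 3 is optimal.

3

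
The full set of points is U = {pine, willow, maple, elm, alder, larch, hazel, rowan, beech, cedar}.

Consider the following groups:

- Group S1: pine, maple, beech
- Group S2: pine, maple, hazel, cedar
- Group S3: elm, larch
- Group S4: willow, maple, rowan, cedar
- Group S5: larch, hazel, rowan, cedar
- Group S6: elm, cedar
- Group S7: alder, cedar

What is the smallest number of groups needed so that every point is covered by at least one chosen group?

5

S1 and S3 and S4 and S5 and S7 together: S1 ∪ S3 ∪ S4 ∪ S5 ∪ S7 = {pine, willow, maple, elm, alder, larch, hazel, rowan, beech, cedar} — every point is covered.
No 4 of the 7 groups cover everything (all 35 combinations miss at least one point), so 5 is optimal.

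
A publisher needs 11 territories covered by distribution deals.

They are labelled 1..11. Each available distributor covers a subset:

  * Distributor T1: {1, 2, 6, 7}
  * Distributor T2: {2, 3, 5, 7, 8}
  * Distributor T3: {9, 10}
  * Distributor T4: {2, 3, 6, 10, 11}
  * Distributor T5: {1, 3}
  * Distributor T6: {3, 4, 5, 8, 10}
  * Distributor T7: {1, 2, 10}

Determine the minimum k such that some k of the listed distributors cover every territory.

Take {T1, T3, T4, T6}. Their union is {1, 2, 3, 4, 5, 6, 7, 8, 9, 10, 11}, which is all 11 territories.
No 3 of the 7 distributors cover everything (all 35 combinations miss at least one territory), so 4 is optimal.

4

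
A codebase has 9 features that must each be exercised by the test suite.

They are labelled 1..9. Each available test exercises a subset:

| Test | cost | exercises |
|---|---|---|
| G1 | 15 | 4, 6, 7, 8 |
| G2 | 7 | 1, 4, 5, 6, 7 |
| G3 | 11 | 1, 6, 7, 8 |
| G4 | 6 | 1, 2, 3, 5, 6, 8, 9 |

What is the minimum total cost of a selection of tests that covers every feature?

G2, G4 together cover every feature (G2 ∪ G4 = {1, 2, 3, 4, 5, 6, 7, 8, 9}); total cost 7 + 6 = 13.
No covering selection has total cost below 13.

13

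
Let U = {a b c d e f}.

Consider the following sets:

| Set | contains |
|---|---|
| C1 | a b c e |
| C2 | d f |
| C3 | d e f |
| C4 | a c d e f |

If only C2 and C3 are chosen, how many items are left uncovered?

Union of C2, C3 = {d, e, f}.
Not covered: a, b, c — 3 items.

3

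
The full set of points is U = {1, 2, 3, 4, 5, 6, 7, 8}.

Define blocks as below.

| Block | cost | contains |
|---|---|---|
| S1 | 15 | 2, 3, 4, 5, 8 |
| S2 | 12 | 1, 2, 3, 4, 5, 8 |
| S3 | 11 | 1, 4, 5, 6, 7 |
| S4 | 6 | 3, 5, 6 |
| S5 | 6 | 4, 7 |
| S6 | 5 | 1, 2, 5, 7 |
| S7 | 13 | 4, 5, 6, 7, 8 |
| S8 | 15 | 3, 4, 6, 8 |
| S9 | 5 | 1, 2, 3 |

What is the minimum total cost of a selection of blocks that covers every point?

18

S7, S9 together cover every point (S7 ∪ S9 = {1, 2, 3, 4, 5, 6, 7, 8}); total cost 13 + 5 = 18.
The greedy pick S6, S4, S2 costs 23; no covering selection beats 18.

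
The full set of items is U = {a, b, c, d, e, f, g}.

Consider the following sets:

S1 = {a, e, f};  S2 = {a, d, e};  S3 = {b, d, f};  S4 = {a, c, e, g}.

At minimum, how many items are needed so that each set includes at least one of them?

2

Take H = {a, d}. Each listed set contains at least one of these, so H is a hitting set of size 2.
The sets S3, S4 are pairwise disjoint, so any hitting set needs a separate item for each — at least 2. Hence 2 is optimal.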